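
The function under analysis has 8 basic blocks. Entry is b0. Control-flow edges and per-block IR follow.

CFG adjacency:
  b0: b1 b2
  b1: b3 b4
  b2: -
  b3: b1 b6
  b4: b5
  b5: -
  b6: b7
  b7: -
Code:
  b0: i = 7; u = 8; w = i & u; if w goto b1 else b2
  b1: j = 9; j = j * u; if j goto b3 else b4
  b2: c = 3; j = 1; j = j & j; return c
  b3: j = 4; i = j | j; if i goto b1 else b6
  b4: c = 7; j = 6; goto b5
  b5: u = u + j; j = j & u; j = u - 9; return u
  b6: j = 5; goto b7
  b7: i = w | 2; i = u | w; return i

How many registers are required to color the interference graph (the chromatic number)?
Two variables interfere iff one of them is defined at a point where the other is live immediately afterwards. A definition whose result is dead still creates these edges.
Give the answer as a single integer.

Block summaries:
  b0: def={i,u,w} ue=∅
  b1: def={j} ue={u}
  b2: def={c,j} ue=∅
  b3: def={i,j} ue=∅
  b4: def={c,j} ue=∅
  b5: def={j,u} ue={j,u}
  b6: def={j} ue=∅
  b7: def={i} ue={u,w}

Backward fixpoint:
  live b0: ∅→{u,w}
  live b1: {u,w}→{u,w}
  live b2: ∅→∅
  live b3: {u,w}→{u,w}
  live b4: {u}→{j,u}
  live b5: {j,u}→∅
  live b6: {u,w}→{u,w}
  live b7: {u,w}→∅

Conflict graph:
  c — {j,u}
  i — {u,w}
  j — {c,u,w}
  u — {c,i,j,w}
  w — {i,j,u}

Registers:
  {c,j,u} pairwise interfere (3-clique) ⇒ χ ≥ 3
  3-colouring: r0={u}  r1={i,j}  r2={c,w}
  χ = 3

Answer: 3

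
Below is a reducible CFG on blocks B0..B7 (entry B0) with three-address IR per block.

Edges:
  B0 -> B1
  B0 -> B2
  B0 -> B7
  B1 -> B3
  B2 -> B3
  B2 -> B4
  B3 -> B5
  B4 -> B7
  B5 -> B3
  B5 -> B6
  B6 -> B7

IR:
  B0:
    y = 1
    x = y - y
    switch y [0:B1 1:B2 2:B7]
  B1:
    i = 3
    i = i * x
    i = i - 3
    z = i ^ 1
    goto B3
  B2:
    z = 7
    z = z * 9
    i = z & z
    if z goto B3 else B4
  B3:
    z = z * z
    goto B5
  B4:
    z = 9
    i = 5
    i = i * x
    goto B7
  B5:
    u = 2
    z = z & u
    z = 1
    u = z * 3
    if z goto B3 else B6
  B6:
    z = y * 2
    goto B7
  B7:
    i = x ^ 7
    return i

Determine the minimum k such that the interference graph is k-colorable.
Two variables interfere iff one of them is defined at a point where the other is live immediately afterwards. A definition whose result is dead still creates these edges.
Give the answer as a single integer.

Answer: 4

Working:
Block summaries:
  B0 def {x,y} use ∅
  B1 def {i,z} use {x}
  B2 def {i,z} use ∅
  B3 def {z} use {z}
  B4 def {i,z} use {x}
  B5 def {u,z} use {z}
  B6 def {z} use {y}
  B7 def {i} use {x}

Live sets:
  B0: in=∅ out={x,y}
  B1: in={x,y} out={x,y,z}
  B2: in={x,y} out={x,y,z}
  B3: in={x,y,z} out={x,y,z}
  B4: in={x} out={x}
  B5: in={x,y,z} out={x,y,z}
  B6: in={x,y} out={x}
  B7: in={x} out=∅

Interfere edges:
  i↔{x,y,z}
  u↔{x,y,z}
  x↔{i,u,y,z}
  y↔{i,u,x,z}
  z↔{i,u,x,y}

Registers:
  clique {i,x,y,z} ⇒ need ≥ 4
  4-colouring: R0={x}  R1={y}  R2={z}  R3={i,u}
  χ = 4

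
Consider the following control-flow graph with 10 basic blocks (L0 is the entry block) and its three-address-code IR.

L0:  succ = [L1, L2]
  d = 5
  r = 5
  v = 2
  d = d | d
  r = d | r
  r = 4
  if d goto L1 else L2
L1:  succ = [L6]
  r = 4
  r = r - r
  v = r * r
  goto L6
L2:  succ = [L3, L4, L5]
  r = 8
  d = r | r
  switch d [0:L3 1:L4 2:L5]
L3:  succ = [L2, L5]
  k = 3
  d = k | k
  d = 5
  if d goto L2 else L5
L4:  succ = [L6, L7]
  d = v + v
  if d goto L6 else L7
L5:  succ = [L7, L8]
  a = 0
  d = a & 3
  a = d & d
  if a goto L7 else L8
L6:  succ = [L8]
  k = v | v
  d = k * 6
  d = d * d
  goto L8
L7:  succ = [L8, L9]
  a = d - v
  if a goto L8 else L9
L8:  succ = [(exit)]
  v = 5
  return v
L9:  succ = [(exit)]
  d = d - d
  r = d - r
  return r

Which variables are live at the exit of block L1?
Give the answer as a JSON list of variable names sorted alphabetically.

def/use:
  L0 def {d,r,v} use ∅
  L1 def {r,v} use ∅
  L2 def {d,r} use ∅
  L3 def {d,k} use ∅
  L4 def {d} use {v}
  L5 def {a,d} use ∅
  L6 def {d,k} use {v}
  L7 def {a} use {d,v}
  L8 def {v} use ∅
  L9 def {d,r} use {d,r}

Live sets:
  L0: in=∅ out={v}
  L1: in=∅ out={v}
  L2: in={v} out={r,v}
  L3: in={r,v} out={r,v}
  L4: in={r,v} out={d,r,v}
  L5: in={r,v} out={d,r,v}
  L6: in={v} out=∅
  L7: in={d,r,v} out={d,r}
  L8: in=∅ out=∅
  L9: in={d,r} out=∅

live-out(L1) = ["v"]

Answer: ["v"]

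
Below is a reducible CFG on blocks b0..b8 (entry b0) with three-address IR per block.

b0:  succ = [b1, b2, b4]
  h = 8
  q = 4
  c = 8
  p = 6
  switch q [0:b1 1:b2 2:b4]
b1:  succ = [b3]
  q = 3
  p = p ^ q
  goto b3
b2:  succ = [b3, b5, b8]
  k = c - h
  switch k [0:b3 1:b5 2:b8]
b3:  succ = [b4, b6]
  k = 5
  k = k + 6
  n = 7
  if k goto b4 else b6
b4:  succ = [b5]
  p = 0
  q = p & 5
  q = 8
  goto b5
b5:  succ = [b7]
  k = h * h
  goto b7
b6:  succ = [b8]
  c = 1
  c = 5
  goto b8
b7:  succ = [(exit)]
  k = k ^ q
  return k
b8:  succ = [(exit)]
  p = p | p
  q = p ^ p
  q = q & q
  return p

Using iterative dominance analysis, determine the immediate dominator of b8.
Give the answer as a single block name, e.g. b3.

Answer: b0

Working:
idom tree: b1←b0 b2←b0 b3←b0 b4←b0 b5←b0 b6←b3 b7←b5 b8←b0
Dom at joins:
  b3: preds {b1,b2}: {b0,b1} ∩ {b0,b2} = {b0}; idom=b0
  b4: preds {b0,b3}: {b0} ∩ {b0,b3} = {b0}; idom=b0
  b5: preds {b2,b4}: {b0,b2} ∩ {b0,b4} = {b0}; idom=b0
  b8: preds {b2,b6}: {b0,b2} ∩ {b0,b3,b6} = {b0}; idom=b0

idom(b8) = b0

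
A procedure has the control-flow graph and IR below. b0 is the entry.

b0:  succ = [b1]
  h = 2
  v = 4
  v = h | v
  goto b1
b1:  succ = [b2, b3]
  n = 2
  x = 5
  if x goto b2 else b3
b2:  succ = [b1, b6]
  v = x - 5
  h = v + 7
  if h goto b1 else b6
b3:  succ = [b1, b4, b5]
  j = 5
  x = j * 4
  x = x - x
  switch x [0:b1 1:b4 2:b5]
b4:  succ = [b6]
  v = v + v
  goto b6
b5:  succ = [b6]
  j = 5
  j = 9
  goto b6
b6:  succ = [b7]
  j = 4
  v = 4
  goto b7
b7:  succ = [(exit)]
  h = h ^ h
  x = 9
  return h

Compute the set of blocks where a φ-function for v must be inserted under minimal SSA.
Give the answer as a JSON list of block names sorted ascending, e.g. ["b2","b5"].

idom tree: b1←b0 b2←b1 b3←b1 b4←b3 b5←b3 b6←b1 b7←b6
Dom∩ at merges:
  b1: preds {b0,b2,b3}: {b0} ∩ {b0,b1,b2} ∩ {b0,b1,b3} = {b0}; idom=b0
  b6: preds {b2,b4,b5}: {b0,b1,b2} ∩ {b0,b1,b3,b4} ∩ {b0,b1,b3,b5} = {b0,b1}; idom=b1

DF derivation:
  join b1 pred b0: · stop@b0
  join b1 pred b2: b2→b1 stop@b0
  join b1 pred b3: b3→b1 stop@b0
  join b6 pred b2: b2 stop@b1
  join b6 pred b4: b4→b3 stop@b1
  join b6 pred b5: b5→b3 stop@b1
  b0 → ∅
  b1 → {b1}
  b2 → {b1,b6}
  b3 → {b1,b6}
  b4 → {b6}
  b5 → {b6}
  b6 → ∅
  b7 → ∅

φ for v: defs {b0,b2,b4,b6}
  DF⁺ = {b1,b6}

Answer: ["b1", "b6"]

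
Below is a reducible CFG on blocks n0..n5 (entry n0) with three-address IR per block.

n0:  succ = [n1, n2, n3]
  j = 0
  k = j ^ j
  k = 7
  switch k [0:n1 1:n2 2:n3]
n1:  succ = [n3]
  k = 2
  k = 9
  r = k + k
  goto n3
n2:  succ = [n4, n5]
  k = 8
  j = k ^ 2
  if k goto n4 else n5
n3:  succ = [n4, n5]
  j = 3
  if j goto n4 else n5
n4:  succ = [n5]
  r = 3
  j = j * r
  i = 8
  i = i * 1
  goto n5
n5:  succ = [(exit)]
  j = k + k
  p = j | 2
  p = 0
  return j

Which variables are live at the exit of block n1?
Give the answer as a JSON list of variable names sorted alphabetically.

Block summaries:
  n0 def {j,k} use ∅
  n1 def {k,r} use ∅
  n2 def {j,k} use ∅
  n3 def {j} use ∅
  n4 def {i,j,r} use {j}
  n5 def {j,p} use {k}

Backward fixpoint:
  n0: in=∅ out={k}
  n1: in=∅ out={k}
  n2: in=∅ out={j,k}
  n3: in={k} out={j,k}
  n4: in={j,k} out={k}
  n5: in={k} out=∅

live-out(n1) = ["k"]

Answer: ["k"]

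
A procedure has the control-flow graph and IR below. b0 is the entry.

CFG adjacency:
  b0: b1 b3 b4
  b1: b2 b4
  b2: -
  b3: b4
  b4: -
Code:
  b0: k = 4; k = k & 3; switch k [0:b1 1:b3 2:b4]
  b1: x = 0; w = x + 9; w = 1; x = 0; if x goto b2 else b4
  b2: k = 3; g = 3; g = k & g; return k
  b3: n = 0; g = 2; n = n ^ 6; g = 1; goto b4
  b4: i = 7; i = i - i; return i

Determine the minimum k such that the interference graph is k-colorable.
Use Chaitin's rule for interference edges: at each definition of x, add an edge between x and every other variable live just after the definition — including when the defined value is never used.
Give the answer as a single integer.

Answer: 2

Working:
Block summaries:
  b0 def {k} use ∅
  b1 def {w,x} use ∅
  b2 def {g,k} use ∅
  b3 def {g,n} use ∅
  b4 def {i} use ∅

Live sets:
  live b0: ∅→∅
  live b1: ∅→∅
  live b2: ∅→∅
  live b3: ∅→∅
  live b4: ∅→∅

Interference:
  g — {k,n}
  i — ∅
  k — {g}
  n — {g}
  w — ∅
  x — ∅

Chromatic number:
  clique {g,k} ⇒ need ≥ 2
  assign g→R0 i→R0 k→R1 n→R1 w→R0 x→R0 — no edge inside a register ⇒ χ ≤ 2
  χ = 2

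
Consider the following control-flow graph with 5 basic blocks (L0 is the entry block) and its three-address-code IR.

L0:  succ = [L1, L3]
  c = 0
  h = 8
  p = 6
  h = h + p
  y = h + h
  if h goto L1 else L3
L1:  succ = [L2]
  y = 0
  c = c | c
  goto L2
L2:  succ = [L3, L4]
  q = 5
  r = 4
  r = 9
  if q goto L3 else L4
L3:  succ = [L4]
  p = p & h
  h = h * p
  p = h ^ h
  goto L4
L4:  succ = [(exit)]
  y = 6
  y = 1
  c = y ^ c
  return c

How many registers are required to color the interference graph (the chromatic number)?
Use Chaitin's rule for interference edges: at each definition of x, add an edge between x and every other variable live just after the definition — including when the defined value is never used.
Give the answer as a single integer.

Answer: 5

Working:
Block summaries:
  L0: def={c,h,p,y} ue=∅
  L1: def={c,y} ue={c}
  L2: def={q,r} ue=∅
  L3: def={h,p} ue={h,p}
  L4: def={c,y} ue={c}

Backward fixpoint:
  live L0: ∅→{c,h,p}
  live L1: {c,h,p}→{c,h,p}
  live L2: {c,h,p}→{c,h,p}
  live L3: {c,h,p}→{c}
  live L4: {c}→∅

Conflict graph:
  c: {h,p,q,r,y}
  h: {c,p,q,r,y}
  p: {c,h,q,r,y}
  q: {c,h,p,r}
  r: {c,h,p,q}
  y: {c,h,p}

Colouring:
  clique {c,h,p,q,r} ⇒ need ≥ 5
  5-colouring: c0={c}  c1={h}  c2={p}  c3={q,y}  c4={r}
  χ = 5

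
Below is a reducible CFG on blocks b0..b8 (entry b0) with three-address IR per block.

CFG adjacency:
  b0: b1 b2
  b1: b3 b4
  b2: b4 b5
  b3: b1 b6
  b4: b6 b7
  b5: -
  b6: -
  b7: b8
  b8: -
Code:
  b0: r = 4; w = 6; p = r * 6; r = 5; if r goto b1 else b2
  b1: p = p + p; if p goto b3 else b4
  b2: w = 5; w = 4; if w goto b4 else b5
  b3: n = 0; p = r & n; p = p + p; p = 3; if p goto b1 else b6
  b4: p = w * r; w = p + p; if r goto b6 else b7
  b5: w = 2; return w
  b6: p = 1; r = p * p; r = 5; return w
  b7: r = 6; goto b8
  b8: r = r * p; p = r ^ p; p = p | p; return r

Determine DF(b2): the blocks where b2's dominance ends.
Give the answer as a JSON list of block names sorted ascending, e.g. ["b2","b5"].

idom tree: b1←b0 b2←b0 b3←b1 b4←b0 b5←b2 b6←b0 b7←b4 b8←b7
Dom∩ at merges:
  b1: preds {b0,b3}: {b0} ∩ {b0,b1,b3} = {b0}; idom=b0
  b4: preds {b1,b2}: {b0,b1} ∩ {b0,b2} = {b0}; idom=b0
  b6: preds {b3,b4}: {b0,b1,b3} ∩ {b0,b4} = {b0}; idom=b0

Frontier:
  b1←b0: walk · to b0
  b1←b3: walk b3→b1 to b0
  b4←b1: walk b1 to b0
  b4←b2: walk b2 to b0
  b6←b3: walk b3→b1 to b0
  b6←b4: walk b4 to b0
  b0 → ∅
  b1 → {b1,b4,b6}
  b2 → {b4}
  b3 → {b1,b6}
  b4 → {b6}
  b5 → ∅
  b6 → ∅
  b7 → ∅
  b8 → ∅

DF(b2) = ["b4"]

Answer: ["b4"]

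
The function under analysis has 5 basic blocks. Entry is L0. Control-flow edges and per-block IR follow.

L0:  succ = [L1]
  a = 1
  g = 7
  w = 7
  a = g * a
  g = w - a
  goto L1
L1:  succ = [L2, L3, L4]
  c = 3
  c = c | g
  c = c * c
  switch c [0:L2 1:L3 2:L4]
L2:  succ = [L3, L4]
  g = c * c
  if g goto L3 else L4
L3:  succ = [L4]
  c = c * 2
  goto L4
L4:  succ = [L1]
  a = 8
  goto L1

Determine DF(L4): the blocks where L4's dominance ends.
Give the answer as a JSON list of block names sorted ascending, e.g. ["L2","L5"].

Answer: ["L1"]

Analysis:
idom tree: L1←L0 L2←L1 L3←L1 L4←L1
Dom at joins:
  L1: preds {L0,L4}: {L0} ∩ {L0,L1,L4} = {L0}; idom=L0
  L3: preds {L1,L2}: {L0,L1} ∩ {L0,L1,L2} = {L0,L1}; idom=L1
  L4: preds {L1,L2,L3}: {L0,L1} ∩ {L0,L1,L2} ∩ {L0,L1,L3} = {L0,L1}; idom=L1

DF derivation:
  L1←L0: walk · to L0
  L1←L4: walk L4→L1 to L0
  L3←L1: walk · to L1
  L3←L2: walk L2 to L1
  L4←L1: walk · to L1
  L4←L2: walk L2 to L1
  L4←L3: walk L3 to L1
  L0 → ∅
  L1 → {L1}
  L2 → {L3,L4}
  L3 → {L4}
  L4 → {L1}

DF(L4) = ["L1"]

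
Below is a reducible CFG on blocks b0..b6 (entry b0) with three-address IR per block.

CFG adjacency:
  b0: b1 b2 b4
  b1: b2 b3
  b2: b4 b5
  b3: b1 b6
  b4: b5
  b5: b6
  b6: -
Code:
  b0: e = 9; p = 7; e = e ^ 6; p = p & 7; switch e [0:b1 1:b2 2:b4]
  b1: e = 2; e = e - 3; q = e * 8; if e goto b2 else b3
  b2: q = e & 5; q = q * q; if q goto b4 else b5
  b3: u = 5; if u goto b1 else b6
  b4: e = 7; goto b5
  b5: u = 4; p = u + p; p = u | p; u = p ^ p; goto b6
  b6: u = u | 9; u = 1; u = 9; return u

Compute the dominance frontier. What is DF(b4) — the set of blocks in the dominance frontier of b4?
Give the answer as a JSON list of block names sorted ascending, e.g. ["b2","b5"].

Answer: ["b5"]

Derivation:
idom tree: b1←b0 b2←b0 b3←b1 b4←b0 b5←b0 b6←b0
Dom∩ at merges:
  b1: preds {b0,b3}: {b0} ∩ {b0,b1,b3} = {b0}; idom=b0
  b2: preds {b0,b1}: {b0} ∩ {b0,b1} = {b0}; idom=b0
  b4: preds {b0,b2}: {b0} ∩ {b0,b2} = {b0}; idom=b0
  b5: preds {b2,b4}: {b0,b2} ∩ {b0,b4} = {b0}; idom=b0
  b6: preds {b3,b5}: {b0,b1,b3} ∩ {b0,b5} = {b0}; idom=b0

Frontier:
  join b1 pred b0: · stop@b0
  join b1 pred b3: b3→b1 stop@b0
  join b2 pred b0: · stop@b0
  join b2 pred b1: b1 stop@b0
  join b4 pred b0: · stop@b0
  join b4 pred b2: b2 stop@b0
  join b5 pred b2: b2 stop@b0
  join b5 pred b4: b4 stop@b0
  join b6 pred b3: b3→b1 stop@b0
  join b6 pred b5: b5 stop@b0
  b0 → ∅
  b1 → {b1,b2,b6}
  b2 → {b4,b5}
  b3 → {b1,b6}
  b4 → {b5}
  b5 → {b6}
  b6 → ∅

DF(b4) = ["b5"]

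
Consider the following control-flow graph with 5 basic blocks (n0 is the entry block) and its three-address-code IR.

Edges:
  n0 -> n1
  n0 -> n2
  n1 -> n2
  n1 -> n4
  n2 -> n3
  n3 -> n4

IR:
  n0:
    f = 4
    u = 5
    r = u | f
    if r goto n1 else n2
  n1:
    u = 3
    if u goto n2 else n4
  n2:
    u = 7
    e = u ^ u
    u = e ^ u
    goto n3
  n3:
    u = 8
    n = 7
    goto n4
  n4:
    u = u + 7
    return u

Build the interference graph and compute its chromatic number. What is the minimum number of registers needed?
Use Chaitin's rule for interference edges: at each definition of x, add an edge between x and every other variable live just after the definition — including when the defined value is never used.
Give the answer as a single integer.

def/use:
  n0: def={f,r,u} ue=∅
  n1: def={u} ue=∅
  n2: def={e,u} ue=∅
  n3: def={n,u} ue=∅
  n4: def={u} ue={u}

Backward fixpoint:
  n0: in=∅ out=∅
  n1: in=∅ out={u}
  n2: in=∅ out=∅
  n3: in=∅ out={u}
  n4: in={u} out=∅

Interference:
  e — {u}
  f — {u}
  n — {u}
  r — ∅
  u — {e,f,n}

Colouring:
  lower bound: {e,u} mutually conflict ⇒ χ ≥ 2
  assign e→r1 f→r1 n→r1 r→r0 u→r0 — no edge inside a register ⇒ χ ≤ 2
  χ = 2

Answer: 2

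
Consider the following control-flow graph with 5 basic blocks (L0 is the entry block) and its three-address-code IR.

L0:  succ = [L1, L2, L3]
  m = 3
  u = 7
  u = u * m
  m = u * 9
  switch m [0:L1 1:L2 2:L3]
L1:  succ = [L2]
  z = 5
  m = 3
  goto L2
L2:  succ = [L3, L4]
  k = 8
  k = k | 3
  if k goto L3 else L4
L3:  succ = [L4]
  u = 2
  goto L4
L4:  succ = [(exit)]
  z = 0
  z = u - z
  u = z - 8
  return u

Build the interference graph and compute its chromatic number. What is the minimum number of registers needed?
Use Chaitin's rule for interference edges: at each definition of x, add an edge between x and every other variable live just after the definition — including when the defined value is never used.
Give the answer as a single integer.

Per-block:
  L0: {m,u} / ∅
  L1: {m,z} / ∅
  L2: {k} / ∅
  L3: {u} / ∅
  L4: {u,z} / {u}

Live sets:
  live L0: ∅→{u}
  live L1: {u}→{u}
  live L2: {u}→{u}
  live L3: ∅→{u}
  live L4: {u}→∅

Conflict graph:
  k — {u}
  m — {u}
  u — {k,m,z}
  z — {u}

Colouring:
  {k,u} pairwise interfere (2-clique) ⇒ χ ≥ 2
  assign k→c1 m→c1 u→c0 z→c1 — no edge inside a register ⇒ χ ≤ 2
  χ = 2

Answer: 2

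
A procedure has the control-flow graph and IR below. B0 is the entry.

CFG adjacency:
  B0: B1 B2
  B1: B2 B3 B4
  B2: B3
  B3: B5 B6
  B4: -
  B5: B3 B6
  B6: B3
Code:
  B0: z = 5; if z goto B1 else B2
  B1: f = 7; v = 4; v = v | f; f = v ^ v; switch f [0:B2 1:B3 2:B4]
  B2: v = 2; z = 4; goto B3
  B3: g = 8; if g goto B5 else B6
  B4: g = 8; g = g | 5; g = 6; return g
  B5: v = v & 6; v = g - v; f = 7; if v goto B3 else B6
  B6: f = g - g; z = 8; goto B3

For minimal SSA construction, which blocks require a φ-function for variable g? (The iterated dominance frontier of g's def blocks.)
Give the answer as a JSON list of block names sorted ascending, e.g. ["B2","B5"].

Answer: ["B3"]

Working:
idom tree: B1←B0 B2←B0 B3←B0 B4←B1 B5←B3 B6←B3
Dom at joins:
  B2: preds {B0,B1}: {B0} ∩ {B0,B1} = {B0}; idom=B0
  B3: preds {B1,B2,B5,B6}: {B0,B1} ∩ {B0,B2} ∩ {B0,B3,B5} ∩ {B0,B3,B6} = {B0}; idom=B0
  B6: preds {B3,B5}: {B0,B3} ∩ {B0,B3,B5} = {B0,B3}; idom=B3

DF walk-up:
  join B2 pred B0: · stop@B0
  join B2 pred B1: B1 stop@B0
  join B3 pred B1: B1 stop@B0
  join B3 pred B2: B2 stop@B0
  join B3 pred B5: B5→B3 stop@B0
  join B3 pred B6: B6→B3 stop@B0
  join B6 pred B3: · stop@B3
  join B6 pred B5: B5 stop@B3
  B0: DF=∅
  B1: DF={B2,B3}
  B2: DF={B3}
  B3: DF={B3}
  B4: DF=∅
  B5: DF={B3,B6}
  B6: DF={B3}

φ for g: defs {B3,B4}
  DF⁺ = {B3}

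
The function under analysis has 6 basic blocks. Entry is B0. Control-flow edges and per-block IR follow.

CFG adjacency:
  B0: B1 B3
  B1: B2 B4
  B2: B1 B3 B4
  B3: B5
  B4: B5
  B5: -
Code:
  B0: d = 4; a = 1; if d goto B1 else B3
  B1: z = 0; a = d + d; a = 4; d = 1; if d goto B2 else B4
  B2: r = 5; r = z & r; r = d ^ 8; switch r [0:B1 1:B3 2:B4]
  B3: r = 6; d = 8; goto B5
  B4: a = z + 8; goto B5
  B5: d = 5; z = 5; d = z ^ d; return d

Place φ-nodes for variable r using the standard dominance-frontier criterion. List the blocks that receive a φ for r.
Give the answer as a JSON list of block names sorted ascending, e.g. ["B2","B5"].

Answer: ["B1", "B3", "B4", "B5"]

Analysis:
idom tree: B1←B0 B2←B1 B3←B0 B4←B1 B5←B0
Join-block Dom:
  B1: preds {B0,B2}: {B0} ∩ {B0,B1,B2} = {B0}; idom=B0
  B3: preds {B0,B2}: {B0} ∩ {B0,B1,B2} = {B0}; idom=B0
  B4: preds {B1,B2}: {B0,B1} ∩ {B0,B1,B2} = {B0,B1}; idom=B1
  B5: preds {B3,B4}: {B0,B3} ∩ {B0,B1,B4} = {B0}; idom=B0

DF derivation:
  B1←B0: walk · to B0
  B1←B2: walk B2→B1 to B0
  B3←B0: walk · to B0
  B3←B2: walk B2→B1 to B0
  B4←B1: walk · to B1
  B4←B2: walk B2 to B1
  B5←B3: walk B3 to B0
  B5←B4: walk B4→B1 to B0
  B0 → ∅
  B1 → {B1,B3,B5}
  B2 → {B1,B3,B4}
  B3 → {B5}
  B4 → {B5}
  B5 → ∅

φ for r: defs {B2,B3}
  DF⁺ = {B1,B3,B4,B5}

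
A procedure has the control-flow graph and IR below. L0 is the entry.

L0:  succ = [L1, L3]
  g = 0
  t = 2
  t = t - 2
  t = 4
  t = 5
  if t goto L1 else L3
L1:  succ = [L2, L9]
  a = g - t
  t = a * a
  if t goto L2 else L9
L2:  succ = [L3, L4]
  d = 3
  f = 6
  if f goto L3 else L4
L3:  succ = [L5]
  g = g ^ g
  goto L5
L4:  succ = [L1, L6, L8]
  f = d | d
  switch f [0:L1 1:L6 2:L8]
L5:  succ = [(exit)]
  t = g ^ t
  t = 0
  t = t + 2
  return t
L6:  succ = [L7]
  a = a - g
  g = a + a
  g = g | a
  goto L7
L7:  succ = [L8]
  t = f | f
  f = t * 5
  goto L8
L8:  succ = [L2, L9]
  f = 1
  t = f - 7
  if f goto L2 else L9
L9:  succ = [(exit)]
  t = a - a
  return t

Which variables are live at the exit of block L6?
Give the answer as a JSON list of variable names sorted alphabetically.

Block summaries:
  L0: {g,t} / ∅
  L1: {a,t} / {g,t}
  L2: {d,f} / ∅
  L3: {g} / {g}
  L4: {f} / {d}
  L5: {t} / {g,t}
  L6: {a,g} / {a,g}
  L7: {f,t} / {f}
  L8: {f,t} / ∅
  L9: {t} / {a}

Liveness:
  live L0: ∅→{g,t}
  live L1: {g,t}→{a,g,t}
  live L2: {a,g,t}→{a,d,g,t}
  live L3: {g,t}→{g,t}
  live L4: {a,d,g,t}→{a,f,g,t}
  live L5: {g,t}→∅
  live L6: {a,f,g}→{a,f,g}
  live L7: {a,f,g}→{a,g}
  live L8: {a,g}→{a,g,t}
  live L9: {a}→∅

live-out(L6) = ["a", "f", "g"]

Answer: ["a", "f", "g"]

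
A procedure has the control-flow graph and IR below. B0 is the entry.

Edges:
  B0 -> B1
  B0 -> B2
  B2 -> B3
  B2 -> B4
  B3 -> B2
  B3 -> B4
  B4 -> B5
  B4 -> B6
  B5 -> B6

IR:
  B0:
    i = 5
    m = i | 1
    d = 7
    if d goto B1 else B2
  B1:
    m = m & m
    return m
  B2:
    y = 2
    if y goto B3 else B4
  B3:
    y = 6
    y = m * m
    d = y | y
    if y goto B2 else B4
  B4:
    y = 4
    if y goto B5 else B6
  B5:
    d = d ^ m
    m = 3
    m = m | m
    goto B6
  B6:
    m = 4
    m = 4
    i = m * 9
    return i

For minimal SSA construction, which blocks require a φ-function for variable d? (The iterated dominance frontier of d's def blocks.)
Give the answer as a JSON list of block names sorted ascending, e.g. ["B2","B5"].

Answer: ["B2", "B4", "B6"]

Working:
idom tree: B1←B0 B2←B0 B3←B2 B4←B2 B5←B4 B6←B4
Dom at joins:
  B2: preds {B0,B3}: {B0} ∩ {B0,B2,B3} = {B0}; idom=B0
  B4: preds {B2,B3}: {B0,B2} ∩ {B0,B2,B3} = {B0,B2}; idom=B2
  B6: preds {B4,B5}: {B0,B2,B4} ∩ {B0,B2,B4,B5} = {B0,B2,B4}; idom=B4

DF derivation:
  join B2 pred B0: · stop@B0
  join B2 pred B3: B3→B2 stop@B0
  join B4 pred B2: · stop@B2
  join B4 pred B3: B3 stop@B2
  join B6 pred B4: · stop@B4
  join B6 pred B5: B5 stop@B4
  B0 → ∅
  B1 → ∅
  B2 → {B2}
  B3 → {B2,B4}
  B4 → ∅
  B5 → {B6}
  B6 → ∅

φ for d: defs {B0,B3,B5}
  DF⁺ = {B2,B4,B6}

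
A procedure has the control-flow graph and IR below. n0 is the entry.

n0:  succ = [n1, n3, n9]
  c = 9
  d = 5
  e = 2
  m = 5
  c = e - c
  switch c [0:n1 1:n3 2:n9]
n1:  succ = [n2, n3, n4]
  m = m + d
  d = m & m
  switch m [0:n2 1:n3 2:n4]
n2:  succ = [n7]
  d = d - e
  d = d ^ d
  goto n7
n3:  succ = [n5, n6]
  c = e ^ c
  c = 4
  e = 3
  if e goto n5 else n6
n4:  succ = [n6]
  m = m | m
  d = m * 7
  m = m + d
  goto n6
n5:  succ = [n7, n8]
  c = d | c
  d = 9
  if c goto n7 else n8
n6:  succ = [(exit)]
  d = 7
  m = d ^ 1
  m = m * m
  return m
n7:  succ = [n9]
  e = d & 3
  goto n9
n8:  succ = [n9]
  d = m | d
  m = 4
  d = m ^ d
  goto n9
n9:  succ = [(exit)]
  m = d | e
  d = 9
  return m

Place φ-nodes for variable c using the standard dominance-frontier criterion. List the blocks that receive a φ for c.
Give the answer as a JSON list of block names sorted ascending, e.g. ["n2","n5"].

Answer: ["n6", "n7", "n9"]

Analysis:
idom tree: n1←n0 n2←n1 n3←n0 n4←n1 n5←n3 n6←n0 n7←n0 n8←n5 n9←n0
Join-block Dom:
  n3: preds {n0,n1}: {n0} ∩ {n0,n1} = {n0}; idom=n0
  n6: preds {n3,n4}: {n0,n3} ∩ {n0,n1,n4} = {n0}; idom=n0
  n7: preds {n2,n5}: {n0,n1,n2} ∩ {n0,n3,n5} = {n0}; idom=n0
  n9: preds {n0,n7,n8}: {n0} ∩ {n0,n7} ∩ {n0,n3,n5,n8} = {n0}; idom=n0

Frontier:
  join n3 pred n0: · stop@n0
  join n3 pred n1: n1 stop@n0
  join n6 pred n3: n3 stop@n0
  join n6 pred n4: n4→n1 stop@n0
  join n7 pred n2: n2→n1 stop@n0
  join n7 pred n5: n5→n3 stop@n0
  join n9 pred n0: · stop@n0
  join n9 pred n7: n7 stop@n0
  join n9 pred n8: n8→n5→n3 stop@n0
  DF(n0)=∅
  DF(n1)={n3,n6,n7}
  DF(n2)={n7}
  DF(n3)={n6,n7,n9}
  DF(n4)={n6}
  DF(n5)={n7,n9}
  DF(n6)=∅
  DF(n7)={n9}
  DF(n8)={n9}
  DF(n9)=∅

φ for c: defs {n0,n3,n5}
  DF⁺ = {n6,n7,n9}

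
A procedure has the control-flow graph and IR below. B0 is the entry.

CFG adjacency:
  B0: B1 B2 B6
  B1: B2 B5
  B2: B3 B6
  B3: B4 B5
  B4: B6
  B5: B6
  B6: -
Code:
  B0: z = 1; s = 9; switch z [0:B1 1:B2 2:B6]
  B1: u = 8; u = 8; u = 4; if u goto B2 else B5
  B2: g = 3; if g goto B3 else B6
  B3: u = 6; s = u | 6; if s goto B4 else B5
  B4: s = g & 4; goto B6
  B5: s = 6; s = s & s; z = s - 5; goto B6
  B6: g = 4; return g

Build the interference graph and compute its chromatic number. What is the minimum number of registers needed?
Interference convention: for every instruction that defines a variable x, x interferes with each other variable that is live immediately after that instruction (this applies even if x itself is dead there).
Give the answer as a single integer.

def/use:
  B0: {s,z} / ∅
  B1: {u} / ∅
  B2: {g} / ∅
  B3: {s,u} / ∅
  B4: {s} / {g}
  B5: {s,z} / ∅
  B6: {g} / ∅

Live sets:
  live B0: ∅→∅
  live B1: ∅→∅
  live B2: ∅→{g}
  live B3: {g}→{g}
  live B4: {g}→∅
  live B5: ∅→∅
  live B6: ∅→∅

Interfere edges:
  g: {s,u}
  s: {g,z}
  u: {g}
  z: {s}

Chromatic number:
  clique {g,s} ⇒ need ≥ 2
  2-colouring: c0={g,z}  c1={s,u}
  χ = 2

Answer: 2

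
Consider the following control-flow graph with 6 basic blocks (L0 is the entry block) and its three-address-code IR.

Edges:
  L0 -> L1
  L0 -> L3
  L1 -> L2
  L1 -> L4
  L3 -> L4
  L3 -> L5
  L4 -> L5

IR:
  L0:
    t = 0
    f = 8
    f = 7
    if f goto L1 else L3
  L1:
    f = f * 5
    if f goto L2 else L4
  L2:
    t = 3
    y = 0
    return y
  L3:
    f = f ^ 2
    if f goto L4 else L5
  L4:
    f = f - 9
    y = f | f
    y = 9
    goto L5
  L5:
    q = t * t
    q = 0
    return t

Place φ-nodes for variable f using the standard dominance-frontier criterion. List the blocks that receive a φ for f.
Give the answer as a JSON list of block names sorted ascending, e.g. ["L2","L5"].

Answer: ["L4", "L5"]

Working:
idom tree: L1←L0 L2←L1 L3←L0 L4←L0 L5←L0
Dom at joins:
  L4: preds {L1,L3}: {L0,L1} ∩ {L0,L3} = {L0}; idom=L0
  L5: preds {L3,L4}: {L0,L3} ∩ {L0,L4} = {L0}; idom=L0

DF walk-up:
  L4←L1: walk L1 to L0
  L4←L3: walk L3 to L0
  L5←L3: walk L3 to L0
  L5←L4: walk L4 to L0
  L0 → ∅
  L1 → {L4}
  L2 → ∅
  L3 → {L4,L5}
  L4 → {L5}
  L5 → ∅

φ for f: defs {L0,L1,L3,L4}
  DF⁺ = {L4,L5}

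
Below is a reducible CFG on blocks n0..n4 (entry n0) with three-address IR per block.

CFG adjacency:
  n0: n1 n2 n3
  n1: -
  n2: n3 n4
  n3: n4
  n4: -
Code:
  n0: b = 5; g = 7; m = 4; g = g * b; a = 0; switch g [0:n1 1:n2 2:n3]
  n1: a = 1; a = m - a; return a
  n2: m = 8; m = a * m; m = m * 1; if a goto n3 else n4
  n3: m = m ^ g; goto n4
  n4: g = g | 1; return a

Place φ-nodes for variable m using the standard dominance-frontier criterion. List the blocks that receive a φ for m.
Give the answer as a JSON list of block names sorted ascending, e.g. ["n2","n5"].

idom tree: n1←n0 n2←n0 n3←n0 n4←n0
Dom at joins:
  n3: preds {n0,n2}: {n0} ∩ {n0,n2} = {n0}; idom=n0
  n4: preds {n2,n3}: {n0,n2} ∩ {n0,n3} = {n0}; idom=n0

DF walk-up:
  join n3 pred n0: · stop@n0
  join n3 pred n2: n2 stop@n0
  join n4 pred n2: n2 stop@n0
  join n4 pred n3: n3 stop@n0
  DF(n0)=∅
  DF(n1)=∅
  DF(n2)={n3,n4}
  DF(n3)={n4}
  DF(n4)=∅

φ for m: defs {n0,n2,n3}
  DF⁺ = {n3,n4}

Answer: ["n3", "n4"]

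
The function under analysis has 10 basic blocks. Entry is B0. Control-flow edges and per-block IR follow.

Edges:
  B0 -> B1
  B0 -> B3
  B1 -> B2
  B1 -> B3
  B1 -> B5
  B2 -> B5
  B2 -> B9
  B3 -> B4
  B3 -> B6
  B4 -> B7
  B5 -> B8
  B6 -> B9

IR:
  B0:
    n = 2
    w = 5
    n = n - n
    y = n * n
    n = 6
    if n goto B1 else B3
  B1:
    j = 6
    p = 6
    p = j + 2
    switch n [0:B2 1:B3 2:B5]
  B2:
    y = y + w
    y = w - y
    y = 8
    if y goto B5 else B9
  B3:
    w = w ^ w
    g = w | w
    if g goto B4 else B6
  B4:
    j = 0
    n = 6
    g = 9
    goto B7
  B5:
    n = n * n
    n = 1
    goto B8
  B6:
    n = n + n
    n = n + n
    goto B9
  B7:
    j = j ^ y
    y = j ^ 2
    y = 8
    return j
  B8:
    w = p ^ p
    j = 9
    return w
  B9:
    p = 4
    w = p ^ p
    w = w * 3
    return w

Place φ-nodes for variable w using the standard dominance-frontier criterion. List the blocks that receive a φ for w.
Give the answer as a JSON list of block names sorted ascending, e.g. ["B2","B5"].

idom tree: B1←B0 B2←B1 B3←B0 B4←B3 B5←B1 B6←B3 B7←B4 B8←B5 B9←B0
Dom∩ at merges:
  B3: preds {B0,B1}: {B0} ∩ {B0,B1} = {B0}; idom=B0
  B5: preds {B1,B2}: {B0,B1} ∩ {B0,B1,B2} = {B0,B1}; idom=B1
  B9: preds {B2,B6}: {B0,B1,B2} ∩ {B0,B3,B6} = {B0}; idom=B0

DF derivation:
  B3←B0: walk · to B0
  B3←B1: walk B1 to B0
  B5←B1: walk · to B1
  B5←B2: walk B2 to B1
  B9←B2: walk B2→B1 to B0
  B9←B6: walk B6→B3 to B0
  DF(B0)=∅
  DF(B1)={B3,B9}
  DF(B2)={B5,B9}
  DF(B3)={B9}
  DF(B4)=∅
  DF(B5)=∅
  DF(B6)={B9}
  DF(B7)=∅
  DF(B8)=∅
  DF(B9)=∅

φ for w: defs {B0,B3,B8,B9}
  DF⁺ = {B9}

Answer: ["B9"]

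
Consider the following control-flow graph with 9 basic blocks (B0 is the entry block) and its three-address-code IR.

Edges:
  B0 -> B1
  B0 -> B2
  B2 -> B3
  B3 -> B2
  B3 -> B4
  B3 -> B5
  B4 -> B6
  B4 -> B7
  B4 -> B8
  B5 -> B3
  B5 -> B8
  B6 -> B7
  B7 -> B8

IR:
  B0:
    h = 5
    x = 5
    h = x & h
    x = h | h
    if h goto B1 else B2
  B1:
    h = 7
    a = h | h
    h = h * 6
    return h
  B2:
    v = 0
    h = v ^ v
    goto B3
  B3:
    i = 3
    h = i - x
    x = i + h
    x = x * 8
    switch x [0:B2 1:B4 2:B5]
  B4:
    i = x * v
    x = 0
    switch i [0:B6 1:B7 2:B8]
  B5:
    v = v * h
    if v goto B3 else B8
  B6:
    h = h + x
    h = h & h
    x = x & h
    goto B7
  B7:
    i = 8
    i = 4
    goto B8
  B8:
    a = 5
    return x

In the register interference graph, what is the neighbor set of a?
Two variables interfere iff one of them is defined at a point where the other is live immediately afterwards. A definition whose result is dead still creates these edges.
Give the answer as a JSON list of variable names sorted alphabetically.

Answer: ["h", "x"]

Working:
Block summaries:
  B0: {h,x} / ∅
  B1: {a,h} / ∅
  B2: {h,v} / ∅
  B3: {h,i,x} / {x}
  B4: {i,x} / {v,x}
  B5: {v} / {h,v}
  B6: {h,x} / {h,x}
  B7: {i} / ∅
  B8: {a} / {x}

Live sets:
  B0: in=∅ out={x}
  B1: in=∅ out=∅
  B2: in={x} out={v,x}
  B3: in={v,x} out={h,v,x}
  B4: in={h,v,x} out={h,x}
  B5: in={h,v,x} out={v,x}
  B6: in={h,x} out={x}
  B7: in={x} out={x}
  B8: in={x} out=∅

Interference:
  a↔{h,x}
  h↔{a,i,v,x}
  i↔{h,v,x}
  v↔{h,i,x}
  x↔{a,h,i,v}

N(a) = ["h", "x"]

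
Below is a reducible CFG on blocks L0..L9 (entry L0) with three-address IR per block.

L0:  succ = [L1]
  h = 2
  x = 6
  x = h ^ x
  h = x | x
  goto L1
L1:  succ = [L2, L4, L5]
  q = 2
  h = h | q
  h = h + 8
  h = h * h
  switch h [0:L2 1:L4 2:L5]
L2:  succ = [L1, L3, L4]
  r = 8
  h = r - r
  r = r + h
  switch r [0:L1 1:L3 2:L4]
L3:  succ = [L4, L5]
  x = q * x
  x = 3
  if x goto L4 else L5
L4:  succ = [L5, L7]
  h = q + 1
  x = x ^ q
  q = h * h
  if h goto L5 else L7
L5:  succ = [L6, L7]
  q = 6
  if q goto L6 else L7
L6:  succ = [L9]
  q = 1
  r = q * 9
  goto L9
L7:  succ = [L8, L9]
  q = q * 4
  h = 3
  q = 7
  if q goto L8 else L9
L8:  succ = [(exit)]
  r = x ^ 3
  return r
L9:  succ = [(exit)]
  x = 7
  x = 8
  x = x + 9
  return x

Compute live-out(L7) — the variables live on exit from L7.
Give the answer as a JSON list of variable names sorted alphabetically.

def/use:
  L0 def {h,x} use ∅
  L1 def {h,q} use {h}
  L2 def {h,r} use ∅
  L3 def {x} use {q,x}
  L4 def {h,q,x} use {q,x}
  L5 def {q} use ∅
  L6 def {q,r} use ∅
  L7 def {h,q} use {q}
  L8 def {r} use {x}
  L9 def {x} use ∅

Backward fixpoint:
  L0 li=∅ lo={h,x}
  L1 li={h,x} lo={q,x}
  L2 li={q,x} lo={h,q,x}
  L3 li={q,x} lo={q,x}
  L4 li={q,x} lo={q,x}
  L5 li={x} lo={q,x}
  L6 li=∅ lo=∅
  L7 li={q,x} lo={x}
  L8 li={x} lo=∅
  L9 li=∅ lo=∅

live-out(L7) = ["x"]

Answer: ["x"]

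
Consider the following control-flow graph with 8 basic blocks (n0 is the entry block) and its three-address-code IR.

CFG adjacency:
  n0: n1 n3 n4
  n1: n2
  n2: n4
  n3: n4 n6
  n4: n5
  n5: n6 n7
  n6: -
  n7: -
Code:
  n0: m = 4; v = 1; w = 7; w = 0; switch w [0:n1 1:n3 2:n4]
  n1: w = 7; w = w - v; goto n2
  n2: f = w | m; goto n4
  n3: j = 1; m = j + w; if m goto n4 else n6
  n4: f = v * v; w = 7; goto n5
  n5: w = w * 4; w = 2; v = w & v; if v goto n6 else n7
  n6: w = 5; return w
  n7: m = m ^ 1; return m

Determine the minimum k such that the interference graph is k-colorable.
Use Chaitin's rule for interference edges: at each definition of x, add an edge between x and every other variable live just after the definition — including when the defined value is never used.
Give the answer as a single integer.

Per-block:
  n0: {m,v,w} / ∅
  n1: {w} / {v}
  n2: {f} / {m,w}
  n3: {j,m} / {w}
  n4: {f,w} / {v}
  n5: {v,w} / {v,w}
  n6: {w} / ∅
  n7: {m} / {m}

Backward fixpoint:
  n0 li=∅ lo={m,v,w}
  n1 li={m,v} lo={m,v,w}
  n2 li={m,v,w} lo={m,v}
  n3 li={v,w} lo={m,v}
  n4 li={m,v} lo={m,v,w}
  n5 li={m,v,w} lo={m}
  n6 li=∅ lo=∅
  n7 li={m} lo=∅

Conflict graph:
  f — {m,v}
  j — {v,w}
  m — {f,v,w}
  v — {f,j,m,w}
  w — {j,m,v}

Registers:
  lower bound: {f,m,v} mutually conflict ⇒ χ ≥ 3
  assign f→r2 j→r1 m→r1 v→r0 w→r2 — no edge inside a register ⇒ χ ≤ 3
  χ = 3

Answer: 3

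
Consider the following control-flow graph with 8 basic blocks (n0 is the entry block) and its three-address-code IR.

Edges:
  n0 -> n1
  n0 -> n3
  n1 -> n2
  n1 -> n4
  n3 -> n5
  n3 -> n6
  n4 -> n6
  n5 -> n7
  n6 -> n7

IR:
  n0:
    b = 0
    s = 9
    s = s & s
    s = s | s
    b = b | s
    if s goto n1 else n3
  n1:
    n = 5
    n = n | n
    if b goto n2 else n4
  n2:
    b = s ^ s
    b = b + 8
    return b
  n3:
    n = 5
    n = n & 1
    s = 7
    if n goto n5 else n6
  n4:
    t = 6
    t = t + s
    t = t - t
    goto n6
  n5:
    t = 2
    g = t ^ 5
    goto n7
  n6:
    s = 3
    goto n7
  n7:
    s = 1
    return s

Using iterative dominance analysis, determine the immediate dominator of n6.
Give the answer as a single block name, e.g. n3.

idom tree: n1←n0 n2←n1 n3←n0 n4←n1 n5←n3 n6←n0 n7←n0
Join-block Dom:
  n6: preds {n3,n4}: {n0,n3} ∩ {n0,n1,n4} = {n0}; idom=n0
  n7: preds {n5,n6}: {n0,n3,n5} ∩ {n0,n6} = {n0}; idom=n0

idom(n6) = n0

Answer: n0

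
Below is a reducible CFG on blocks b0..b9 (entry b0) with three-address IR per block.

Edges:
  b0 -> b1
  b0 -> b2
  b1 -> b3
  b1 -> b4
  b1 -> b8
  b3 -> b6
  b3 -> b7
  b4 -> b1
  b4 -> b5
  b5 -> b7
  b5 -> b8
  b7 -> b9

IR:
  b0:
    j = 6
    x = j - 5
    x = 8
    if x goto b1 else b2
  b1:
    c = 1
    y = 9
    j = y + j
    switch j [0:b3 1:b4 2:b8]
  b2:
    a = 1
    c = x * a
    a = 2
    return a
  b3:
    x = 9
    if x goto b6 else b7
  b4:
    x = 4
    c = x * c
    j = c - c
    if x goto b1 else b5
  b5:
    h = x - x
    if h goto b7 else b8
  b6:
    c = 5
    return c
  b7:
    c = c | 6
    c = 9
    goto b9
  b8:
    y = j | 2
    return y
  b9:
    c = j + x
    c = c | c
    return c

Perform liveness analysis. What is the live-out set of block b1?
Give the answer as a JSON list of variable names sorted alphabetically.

Answer: ["c", "j"]

Working:
Per-block:
  b0: def={j,x} ue=∅
  b1: def={c,j,y} ue={j}
  b2: def={a,c} ue={x}
  b3: def={x} ue=∅
  b4: def={c,j,x} ue={c}
  b5: def={h} ue={x}
  b6: def={c} ue=∅
  b7: def={c} ue={c}
  b8: def={y} ue={j}
  b9: def={c} ue={j,x}

Backward fixpoint:
  b0 li=∅ lo={j,x}
  b1 li={j} lo={c,j}
  b2 li={x} lo=∅
  b3 li={c,j} lo={c,j,x}
  b4 li={c} lo={c,j,x}
  b5 li={c,j,x} lo={c,j,x}
  b6 li=∅ lo=∅
  b7 li={c,j,x} lo={j,x}
  b8 li={j} lo=∅
  b9 li={j,x} lo=∅

live-out(b1) = ["c", "j"]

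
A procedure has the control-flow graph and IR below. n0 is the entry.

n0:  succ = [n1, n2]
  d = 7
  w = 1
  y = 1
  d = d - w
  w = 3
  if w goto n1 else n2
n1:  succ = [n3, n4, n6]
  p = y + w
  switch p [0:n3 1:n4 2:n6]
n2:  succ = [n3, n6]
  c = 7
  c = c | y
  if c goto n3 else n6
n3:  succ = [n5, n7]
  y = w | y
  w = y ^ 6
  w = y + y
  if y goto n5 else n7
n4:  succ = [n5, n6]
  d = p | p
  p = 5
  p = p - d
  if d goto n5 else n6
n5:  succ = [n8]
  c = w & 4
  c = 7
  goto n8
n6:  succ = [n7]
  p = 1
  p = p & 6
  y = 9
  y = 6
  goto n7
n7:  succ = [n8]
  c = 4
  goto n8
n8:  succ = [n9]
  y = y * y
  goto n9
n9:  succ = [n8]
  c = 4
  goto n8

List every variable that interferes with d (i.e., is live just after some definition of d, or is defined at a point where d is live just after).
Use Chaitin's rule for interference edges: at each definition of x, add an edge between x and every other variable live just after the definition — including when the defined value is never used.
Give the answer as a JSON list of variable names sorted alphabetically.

Block summaries:
  n0: def={d,w,y} ue=∅
  n1: def={p} ue={w,y}
  n2: def={c} ue={y}
  n3: def={w,y} ue={w,y}
  n4: def={d,p} ue={p}
  n5: def={c} ue={w}
  n6: def={p,y} ue=∅
  n7: def={c} ue=∅
  n8: def={y} ue={y}
  n9: def={c} ue=∅

Backward fixpoint:
  n0 li=∅ lo={w,y}
  n1 li={w,y} lo={p,w,y}
  n2 li={w,y} lo={w,y}
  n3 li={w,y} lo={w,y}
  n4 li={p,w,y} lo={w,y}
  n5 li={w,y} lo={y}
  n6 li=∅ lo={y}
  n7 li={y} lo={y}
  n8 li={y} lo={y}
  n9 li={y} lo={y}

Conflict graph:
  c — {w,y}
  d — {p,w,y}
  p — {d,w,y}
  w — {c,d,p,y}
  y — {c,d,p,w}

N(d) = ["p", "w", "y"]

Answer: ["p", "w", "y"]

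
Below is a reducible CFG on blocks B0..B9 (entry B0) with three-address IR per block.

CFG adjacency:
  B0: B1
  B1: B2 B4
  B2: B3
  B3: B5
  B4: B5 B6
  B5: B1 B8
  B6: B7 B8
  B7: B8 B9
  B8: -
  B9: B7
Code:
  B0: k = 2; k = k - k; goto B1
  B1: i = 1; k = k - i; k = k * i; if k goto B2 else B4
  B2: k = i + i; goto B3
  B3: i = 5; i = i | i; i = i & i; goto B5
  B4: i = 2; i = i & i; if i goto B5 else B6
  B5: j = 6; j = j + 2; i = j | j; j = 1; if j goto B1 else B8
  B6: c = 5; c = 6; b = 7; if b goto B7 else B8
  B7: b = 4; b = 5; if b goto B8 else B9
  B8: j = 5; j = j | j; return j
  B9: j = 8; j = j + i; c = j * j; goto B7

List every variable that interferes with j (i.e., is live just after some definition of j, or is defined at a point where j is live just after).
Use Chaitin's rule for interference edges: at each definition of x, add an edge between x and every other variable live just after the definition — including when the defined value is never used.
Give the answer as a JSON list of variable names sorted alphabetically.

Answer: ["i", "k"]

Analysis:
Per-block:
  B0: def={k} ue=∅
  B1: def={i,k} ue={k}
  B2: def={k} ue={i}
  B3: def={i} ue=∅
  B4: def={i} ue=∅
  B5: def={i,j} ue=∅
  B6: def={b,c} ue=∅
  B7: def={b} ue=∅
  B8: def={j} ue=∅
  B9: def={c,j} ue={i}

Backward fixpoint:
  live B0: ∅→{k}
  live B1: {k}→{i,k}
  live B2: {i}→{k}
  live B3: {k}→{k}
  live B4: {k}→{i,k}
  live B5: {k}→{k}
  live B6: {i}→{i}
  live B7: {i}→{i}
  live B8: ∅→∅
  live B9: {i}→{i}

Interference:
  b — {i}
  c — {i}
  i — {b,c,j,k}
  j — {i,k}
  k — {i,j}

N(j) = ["i", "k"]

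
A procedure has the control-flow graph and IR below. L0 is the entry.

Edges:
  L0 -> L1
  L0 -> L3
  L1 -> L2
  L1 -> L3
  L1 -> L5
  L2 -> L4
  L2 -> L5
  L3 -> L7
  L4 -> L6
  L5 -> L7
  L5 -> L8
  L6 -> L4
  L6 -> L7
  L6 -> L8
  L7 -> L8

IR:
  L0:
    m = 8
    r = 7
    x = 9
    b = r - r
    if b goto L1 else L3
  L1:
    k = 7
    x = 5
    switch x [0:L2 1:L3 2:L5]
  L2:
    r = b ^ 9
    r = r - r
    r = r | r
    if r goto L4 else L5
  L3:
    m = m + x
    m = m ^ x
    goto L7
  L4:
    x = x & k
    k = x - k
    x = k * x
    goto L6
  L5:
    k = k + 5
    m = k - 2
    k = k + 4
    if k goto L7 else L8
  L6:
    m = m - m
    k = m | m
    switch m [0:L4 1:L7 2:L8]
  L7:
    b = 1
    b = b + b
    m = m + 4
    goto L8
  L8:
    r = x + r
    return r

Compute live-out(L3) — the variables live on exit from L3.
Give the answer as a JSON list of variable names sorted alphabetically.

def/use:
  L0: def={b,m,r,x} ue=∅
  L1: def={k,x} ue=∅
  L2: def={r} ue={b}
  L3: def={m} ue={m,x}
  L4: def={k,x} ue={k,x}
  L5: def={k,m} ue={k}
  L6: def={k,m} ue={m}
  L7: def={b,m} ue={m}
  L8: def={r} ue={r,x}

Liveness:
  L0: in=∅ out={b,m,r,x}
  L1: in={b,m,r} out={b,k,m,r,x}
  L2: in={b,k,m,x} out={k,m,r,x}
  L3: in={m,r,x} out={m,r,x}
  L4: in={k,m,r,x} out={m,r,x}
  L5: in={k,r,x} out={m,r,x}
  L6: in={m,r,x} out={k,m,r,x}
  L7: in={m,r,x} out={r,x}
  L8: in={r,x} out=∅

live-out(L3) = ["m", "r", "x"]

Answer: ["m", "r", "x"]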